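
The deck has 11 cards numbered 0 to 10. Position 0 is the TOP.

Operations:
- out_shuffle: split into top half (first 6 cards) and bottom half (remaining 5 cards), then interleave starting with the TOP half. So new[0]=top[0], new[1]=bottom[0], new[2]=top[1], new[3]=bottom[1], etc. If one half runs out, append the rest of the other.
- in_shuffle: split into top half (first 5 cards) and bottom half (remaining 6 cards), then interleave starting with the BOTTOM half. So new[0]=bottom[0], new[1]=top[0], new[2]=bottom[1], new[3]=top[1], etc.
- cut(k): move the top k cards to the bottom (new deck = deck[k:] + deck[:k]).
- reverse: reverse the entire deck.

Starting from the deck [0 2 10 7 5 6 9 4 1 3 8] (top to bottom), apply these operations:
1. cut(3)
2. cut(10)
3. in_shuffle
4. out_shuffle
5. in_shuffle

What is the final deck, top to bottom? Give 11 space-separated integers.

Answer: 0 4 7 8 9 10 3 6 2 1 5

Derivation:
After op 1 (cut(3)): [7 5 6 9 4 1 3 8 0 2 10]
After op 2 (cut(10)): [10 7 5 6 9 4 1 3 8 0 2]
After op 3 (in_shuffle): [4 10 1 7 3 5 8 6 0 9 2]
After op 4 (out_shuffle): [4 8 10 6 1 0 7 9 3 2 5]
After op 5 (in_shuffle): [0 4 7 8 9 10 3 6 2 1 5]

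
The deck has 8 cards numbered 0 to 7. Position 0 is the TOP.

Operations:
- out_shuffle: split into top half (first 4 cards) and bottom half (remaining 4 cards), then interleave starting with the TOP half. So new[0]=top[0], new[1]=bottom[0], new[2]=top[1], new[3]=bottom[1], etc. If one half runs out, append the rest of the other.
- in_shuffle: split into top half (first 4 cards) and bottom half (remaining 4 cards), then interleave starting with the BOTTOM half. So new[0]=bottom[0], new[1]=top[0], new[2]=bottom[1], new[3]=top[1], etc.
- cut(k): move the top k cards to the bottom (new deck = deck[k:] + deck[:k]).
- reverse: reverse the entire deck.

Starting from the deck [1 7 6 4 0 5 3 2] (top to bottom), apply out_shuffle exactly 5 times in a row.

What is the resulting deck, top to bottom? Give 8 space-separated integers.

Answer: 1 6 0 3 7 4 5 2

Derivation:
After op 1 (out_shuffle): [1 0 7 5 6 3 4 2]
After op 2 (out_shuffle): [1 6 0 3 7 4 5 2]
After op 3 (out_shuffle): [1 7 6 4 0 5 3 2]
After op 4 (out_shuffle): [1 0 7 5 6 3 4 2]
After op 5 (out_shuffle): [1 6 0 3 7 4 5 2]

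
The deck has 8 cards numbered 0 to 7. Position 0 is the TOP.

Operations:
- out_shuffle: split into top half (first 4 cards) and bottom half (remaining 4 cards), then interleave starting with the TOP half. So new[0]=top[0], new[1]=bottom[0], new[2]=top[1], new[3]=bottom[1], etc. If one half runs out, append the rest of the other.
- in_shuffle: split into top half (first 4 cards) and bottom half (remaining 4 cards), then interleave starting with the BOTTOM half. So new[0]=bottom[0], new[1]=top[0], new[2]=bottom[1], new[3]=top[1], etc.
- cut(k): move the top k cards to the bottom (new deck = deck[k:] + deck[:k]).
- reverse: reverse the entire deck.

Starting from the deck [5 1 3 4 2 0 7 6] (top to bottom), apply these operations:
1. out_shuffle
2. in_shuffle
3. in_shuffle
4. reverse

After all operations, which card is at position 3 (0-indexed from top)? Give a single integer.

Answer: 6

Derivation:
After op 1 (out_shuffle): [5 2 1 0 3 7 4 6]
After op 2 (in_shuffle): [3 5 7 2 4 1 6 0]
After op 3 (in_shuffle): [4 3 1 5 6 7 0 2]
After op 4 (reverse): [2 0 7 6 5 1 3 4]
Position 3: card 6.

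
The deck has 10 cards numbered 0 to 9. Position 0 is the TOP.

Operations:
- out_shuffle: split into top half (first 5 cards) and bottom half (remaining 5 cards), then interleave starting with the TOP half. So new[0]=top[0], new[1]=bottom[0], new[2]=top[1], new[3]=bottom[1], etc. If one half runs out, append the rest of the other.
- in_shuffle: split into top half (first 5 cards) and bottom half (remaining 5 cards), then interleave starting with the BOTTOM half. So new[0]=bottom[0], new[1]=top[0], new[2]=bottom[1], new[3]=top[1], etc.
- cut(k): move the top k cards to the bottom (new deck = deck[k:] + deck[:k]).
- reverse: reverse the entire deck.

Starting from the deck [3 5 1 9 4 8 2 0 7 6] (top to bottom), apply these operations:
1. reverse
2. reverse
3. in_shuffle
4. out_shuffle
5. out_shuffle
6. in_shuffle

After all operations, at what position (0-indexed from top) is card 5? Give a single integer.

Answer: 7

Derivation:
After op 1 (reverse): [6 7 0 2 8 4 9 1 5 3]
After op 2 (reverse): [3 5 1 9 4 8 2 0 7 6]
After op 3 (in_shuffle): [8 3 2 5 0 1 7 9 6 4]
After op 4 (out_shuffle): [8 1 3 7 2 9 5 6 0 4]
After op 5 (out_shuffle): [8 9 1 5 3 6 7 0 2 4]
After op 6 (in_shuffle): [6 8 7 9 0 1 2 5 4 3]
Card 5 is at position 7.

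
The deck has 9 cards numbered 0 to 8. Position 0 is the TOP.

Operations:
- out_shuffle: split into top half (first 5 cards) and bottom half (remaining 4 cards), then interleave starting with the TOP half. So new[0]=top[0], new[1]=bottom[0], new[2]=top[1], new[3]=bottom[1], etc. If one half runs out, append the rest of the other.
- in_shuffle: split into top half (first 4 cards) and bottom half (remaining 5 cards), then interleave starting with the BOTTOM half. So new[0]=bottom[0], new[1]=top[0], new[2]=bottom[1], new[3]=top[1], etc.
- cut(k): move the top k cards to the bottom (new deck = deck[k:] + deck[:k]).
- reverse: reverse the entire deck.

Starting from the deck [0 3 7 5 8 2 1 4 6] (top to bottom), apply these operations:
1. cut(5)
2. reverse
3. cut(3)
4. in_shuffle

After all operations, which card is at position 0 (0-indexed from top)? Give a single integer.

Answer: 1

Derivation:
After op 1 (cut(5)): [2 1 4 6 0 3 7 5 8]
After op 2 (reverse): [8 5 7 3 0 6 4 1 2]
After op 3 (cut(3)): [3 0 6 4 1 2 8 5 7]
After op 4 (in_shuffle): [1 3 2 0 8 6 5 4 7]
Position 0: card 1.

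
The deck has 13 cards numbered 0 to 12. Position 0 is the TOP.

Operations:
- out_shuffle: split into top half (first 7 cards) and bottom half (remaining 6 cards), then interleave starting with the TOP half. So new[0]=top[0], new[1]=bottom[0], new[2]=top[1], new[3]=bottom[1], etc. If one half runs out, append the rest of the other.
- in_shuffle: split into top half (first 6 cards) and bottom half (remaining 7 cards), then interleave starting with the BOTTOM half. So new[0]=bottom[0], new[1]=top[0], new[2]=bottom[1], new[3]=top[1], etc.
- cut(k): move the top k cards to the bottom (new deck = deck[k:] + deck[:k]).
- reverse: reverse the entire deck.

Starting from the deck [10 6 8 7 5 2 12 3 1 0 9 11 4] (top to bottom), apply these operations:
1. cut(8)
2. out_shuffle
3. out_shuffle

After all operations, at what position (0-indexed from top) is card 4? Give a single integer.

Answer: 3

Derivation:
After op 1 (cut(8)): [1 0 9 11 4 10 6 8 7 5 2 12 3]
After op 2 (out_shuffle): [1 8 0 7 9 5 11 2 4 12 10 3 6]
After op 3 (out_shuffle): [1 2 8 4 0 12 7 10 9 3 5 6 11]
Card 4 is at position 3.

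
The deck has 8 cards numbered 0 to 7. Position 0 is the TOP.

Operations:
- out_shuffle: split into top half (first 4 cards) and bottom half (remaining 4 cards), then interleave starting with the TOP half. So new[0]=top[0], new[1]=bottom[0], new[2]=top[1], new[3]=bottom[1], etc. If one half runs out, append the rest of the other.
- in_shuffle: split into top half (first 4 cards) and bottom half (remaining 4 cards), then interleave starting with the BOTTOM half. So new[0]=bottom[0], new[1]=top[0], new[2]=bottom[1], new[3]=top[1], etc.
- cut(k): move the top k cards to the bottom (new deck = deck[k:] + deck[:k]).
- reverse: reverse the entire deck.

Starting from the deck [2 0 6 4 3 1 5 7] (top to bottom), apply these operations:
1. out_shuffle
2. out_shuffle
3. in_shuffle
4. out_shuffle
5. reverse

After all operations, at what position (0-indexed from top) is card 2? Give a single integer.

Answer: 5

Derivation:
After op 1 (out_shuffle): [2 3 0 1 6 5 4 7]
After op 2 (out_shuffle): [2 6 3 5 0 4 1 7]
After op 3 (in_shuffle): [0 2 4 6 1 3 7 5]
After op 4 (out_shuffle): [0 1 2 3 4 7 6 5]
After op 5 (reverse): [5 6 7 4 3 2 1 0]
Card 2 is at position 5.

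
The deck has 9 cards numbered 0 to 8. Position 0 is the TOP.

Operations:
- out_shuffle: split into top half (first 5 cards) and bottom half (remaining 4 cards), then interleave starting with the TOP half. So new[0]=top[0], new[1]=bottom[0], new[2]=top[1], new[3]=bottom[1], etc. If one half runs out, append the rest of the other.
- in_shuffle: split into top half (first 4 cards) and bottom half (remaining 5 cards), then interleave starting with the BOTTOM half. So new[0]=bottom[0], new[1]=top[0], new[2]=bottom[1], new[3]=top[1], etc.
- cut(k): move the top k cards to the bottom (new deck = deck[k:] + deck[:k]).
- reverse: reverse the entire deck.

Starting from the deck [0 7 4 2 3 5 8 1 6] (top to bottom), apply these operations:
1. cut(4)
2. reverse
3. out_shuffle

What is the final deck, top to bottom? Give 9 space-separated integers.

Answer: 2 1 4 8 7 5 0 3 6

Derivation:
After op 1 (cut(4)): [3 5 8 1 6 0 7 4 2]
After op 2 (reverse): [2 4 7 0 6 1 8 5 3]
After op 3 (out_shuffle): [2 1 4 8 7 5 0 3 6]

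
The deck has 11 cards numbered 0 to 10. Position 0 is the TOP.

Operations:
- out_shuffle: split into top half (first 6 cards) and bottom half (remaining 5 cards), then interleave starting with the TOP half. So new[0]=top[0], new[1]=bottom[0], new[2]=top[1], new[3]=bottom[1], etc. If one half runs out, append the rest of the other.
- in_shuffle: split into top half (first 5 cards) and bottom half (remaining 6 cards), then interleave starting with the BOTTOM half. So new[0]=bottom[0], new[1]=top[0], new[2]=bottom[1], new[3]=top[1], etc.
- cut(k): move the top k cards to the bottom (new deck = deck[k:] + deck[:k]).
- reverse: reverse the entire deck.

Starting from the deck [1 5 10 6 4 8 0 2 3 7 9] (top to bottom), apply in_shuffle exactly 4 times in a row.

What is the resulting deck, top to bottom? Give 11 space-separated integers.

After op 1 (in_shuffle): [8 1 0 5 2 10 3 6 7 4 9]
After op 2 (in_shuffle): [10 8 3 1 6 0 7 5 4 2 9]
After op 3 (in_shuffle): [0 10 7 8 5 3 4 1 2 6 9]
After op 4 (in_shuffle): [3 0 4 10 1 7 2 8 6 5 9]

Answer: 3 0 4 10 1 7 2 8 6 5 9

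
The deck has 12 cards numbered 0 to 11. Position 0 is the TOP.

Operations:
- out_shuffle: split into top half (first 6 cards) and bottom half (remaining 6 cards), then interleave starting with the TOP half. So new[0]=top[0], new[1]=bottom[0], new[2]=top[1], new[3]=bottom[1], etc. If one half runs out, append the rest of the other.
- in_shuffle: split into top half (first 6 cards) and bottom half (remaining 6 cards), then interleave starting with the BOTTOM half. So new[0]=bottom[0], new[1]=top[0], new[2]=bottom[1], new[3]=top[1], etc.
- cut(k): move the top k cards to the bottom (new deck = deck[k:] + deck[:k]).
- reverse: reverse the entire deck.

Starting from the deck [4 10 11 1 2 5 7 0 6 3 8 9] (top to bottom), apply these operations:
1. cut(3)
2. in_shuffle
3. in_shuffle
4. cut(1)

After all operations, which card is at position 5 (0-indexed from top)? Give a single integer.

Answer: 0

Derivation:
After op 1 (cut(3)): [1 2 5 7 0 6 3 8 9 4 10 11]
After op 2 (in_shuffle): [3 1 8 2 9 5 4 7 10 0 11 6]
After op 3 (in_shuffle): [4 3 7 1 10 8 0 2 11 9 6 5]
After op 4 (cut(1)): [3 7 1 10 8 0 2 11 9 6 5 4]
Position 5: card 0.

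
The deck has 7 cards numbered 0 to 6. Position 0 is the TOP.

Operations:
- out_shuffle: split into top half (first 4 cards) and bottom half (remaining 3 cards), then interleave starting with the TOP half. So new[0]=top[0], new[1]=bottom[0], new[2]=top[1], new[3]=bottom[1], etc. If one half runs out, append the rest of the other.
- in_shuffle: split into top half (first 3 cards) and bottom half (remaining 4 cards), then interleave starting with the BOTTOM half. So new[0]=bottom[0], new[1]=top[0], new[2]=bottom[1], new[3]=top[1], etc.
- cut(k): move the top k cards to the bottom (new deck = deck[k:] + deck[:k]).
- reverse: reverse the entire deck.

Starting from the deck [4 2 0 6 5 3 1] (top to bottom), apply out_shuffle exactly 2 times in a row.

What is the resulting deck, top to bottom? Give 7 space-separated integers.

After op 1 (out_shuffle): [4 5 2 3 0 1 6]
After op 2 (out_shuffle): [4 0 5 1 2 6 3]

Answer: 4 0 5 1 2 6 3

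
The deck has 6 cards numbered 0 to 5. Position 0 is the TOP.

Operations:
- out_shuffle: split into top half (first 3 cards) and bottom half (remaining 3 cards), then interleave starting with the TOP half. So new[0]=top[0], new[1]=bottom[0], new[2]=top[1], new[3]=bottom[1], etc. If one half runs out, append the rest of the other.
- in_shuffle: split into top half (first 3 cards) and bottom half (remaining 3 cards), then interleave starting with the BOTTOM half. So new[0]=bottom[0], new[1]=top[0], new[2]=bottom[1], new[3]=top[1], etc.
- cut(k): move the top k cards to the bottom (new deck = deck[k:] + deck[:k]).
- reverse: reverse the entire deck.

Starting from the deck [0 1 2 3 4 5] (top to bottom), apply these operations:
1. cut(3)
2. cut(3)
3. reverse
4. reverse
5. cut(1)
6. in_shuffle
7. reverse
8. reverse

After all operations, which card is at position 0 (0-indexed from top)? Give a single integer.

After op 1 (cut(3)): [3 4 5 0 1 2]
After op 2 (cut(3)): [0 1 2 3 4 5]
After op 3 (reverse): [5 4 3 2 1 0]
After op 4 (reverse): [0 1 2 3 4 5]
After op 5 (cut(1)): [1 2 3 4 5 0]
After op 6 (in_shuffle): [4 1 5 2 0 3]
After op 7 (reverse): [3 0 2 5 1 4]
After op 8 (reverse): [4 1 5 2 0 3]
Position 0: card 4.

Answer: 4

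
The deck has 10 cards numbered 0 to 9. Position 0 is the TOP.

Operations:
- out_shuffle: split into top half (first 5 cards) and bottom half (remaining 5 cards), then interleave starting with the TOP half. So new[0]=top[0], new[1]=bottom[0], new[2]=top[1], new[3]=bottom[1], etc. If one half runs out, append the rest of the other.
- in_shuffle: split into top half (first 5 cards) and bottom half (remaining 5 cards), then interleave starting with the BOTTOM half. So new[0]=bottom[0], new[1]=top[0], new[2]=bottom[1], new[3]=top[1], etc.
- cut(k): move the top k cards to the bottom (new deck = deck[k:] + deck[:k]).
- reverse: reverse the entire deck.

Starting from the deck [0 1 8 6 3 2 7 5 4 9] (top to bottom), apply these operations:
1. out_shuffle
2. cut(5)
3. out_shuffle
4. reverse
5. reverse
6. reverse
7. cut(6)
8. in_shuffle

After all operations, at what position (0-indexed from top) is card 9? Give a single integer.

After op 1 (out_shuffle): [0 2 1 7 8 5 6 4 3 9]
After op 2 (cut(5)): [5 6 4 3 9 0 2 1 7 8]
After op 3 (out_shuffle): [5 0 6 2 4 1 3 7 9 8]
After op 4 (reverse): [8 9 7 3 1 4 2 6 0 5]
After op 5 (reverse): [5 0 6 2 4 1 3 7 9 8]
After op 6 (reverse): [8 9 7 3 1 4 2 6 0 5]
After op 7 (cut(6)): [2 6 0 5 8 9 7 3 1 4]
After op 8 (in_shuffle): [9 2 7 6 3 0 1 5 4 8]
Card 9 is at position 0.

Answer: 0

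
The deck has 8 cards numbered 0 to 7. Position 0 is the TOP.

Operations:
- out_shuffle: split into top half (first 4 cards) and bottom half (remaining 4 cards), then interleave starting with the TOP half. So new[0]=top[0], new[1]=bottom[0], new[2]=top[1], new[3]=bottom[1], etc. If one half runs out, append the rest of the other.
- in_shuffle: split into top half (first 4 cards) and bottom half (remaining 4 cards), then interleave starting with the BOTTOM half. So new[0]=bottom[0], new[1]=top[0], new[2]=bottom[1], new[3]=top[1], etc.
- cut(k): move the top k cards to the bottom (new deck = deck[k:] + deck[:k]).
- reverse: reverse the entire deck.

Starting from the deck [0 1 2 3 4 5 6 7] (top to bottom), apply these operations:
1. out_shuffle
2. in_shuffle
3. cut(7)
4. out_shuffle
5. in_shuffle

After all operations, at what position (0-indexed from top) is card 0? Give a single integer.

After op 1 (out_shuffle): [0 4 1 5 2 6 3 7]
After op 2 (in_shuffle): [2 0 6 4 3 1 7 5]
After op 3 (cut(7)): [5 2 0 6 4 3 1 7]
After op 4 (out_shuffle): [5 4 2 3 0 1 6 7]
After op 5 (in_shuffle): [0 5 1 4 6 2 7 3]
Card 0 is at position 0.

Answer: 0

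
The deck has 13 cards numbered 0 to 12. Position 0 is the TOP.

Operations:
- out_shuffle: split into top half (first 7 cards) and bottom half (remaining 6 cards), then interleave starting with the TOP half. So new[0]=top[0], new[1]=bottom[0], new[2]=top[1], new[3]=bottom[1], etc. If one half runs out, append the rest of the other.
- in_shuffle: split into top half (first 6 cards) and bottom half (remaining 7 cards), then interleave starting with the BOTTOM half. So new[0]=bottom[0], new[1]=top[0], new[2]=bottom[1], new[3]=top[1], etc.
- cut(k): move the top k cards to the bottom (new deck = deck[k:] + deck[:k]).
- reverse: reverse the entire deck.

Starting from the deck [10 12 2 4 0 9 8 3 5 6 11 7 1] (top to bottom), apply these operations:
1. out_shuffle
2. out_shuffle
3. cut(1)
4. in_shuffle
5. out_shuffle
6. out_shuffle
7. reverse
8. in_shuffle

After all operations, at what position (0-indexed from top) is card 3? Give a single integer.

Answer: 1

Derivation:
After op 1 (out_shuffle): [10 3 12 5 2 6 4 11 0 7 9 1 8]
After op 2 (out_shuffle): [10 11 3 0 12 7 5 9 2 1 6 8 4]
After op 3 (cut(1)): [11 3 0 12 7 5 9 2 1 6 8 4 10]
After op 4 (in_shuffle): [9 11 2 3 1 0 6 12 8 7 4 5 10]
After op 5 (out_shuffle): [9 12 11 8 2 7 3 4 1 5 0 10 6]
After op 6 (out_shuffle): [9 4 12 1 11 5 8 0 2 10 7 6 3]
After op 7 (reverse): [3 6 7 10 2 0 8 5 11 1 12 4 9]
After op 8 (in_shuffle): [8 3 5 6 11 7 1 10 12 2 4 0 9]
Card 3 is at position 1.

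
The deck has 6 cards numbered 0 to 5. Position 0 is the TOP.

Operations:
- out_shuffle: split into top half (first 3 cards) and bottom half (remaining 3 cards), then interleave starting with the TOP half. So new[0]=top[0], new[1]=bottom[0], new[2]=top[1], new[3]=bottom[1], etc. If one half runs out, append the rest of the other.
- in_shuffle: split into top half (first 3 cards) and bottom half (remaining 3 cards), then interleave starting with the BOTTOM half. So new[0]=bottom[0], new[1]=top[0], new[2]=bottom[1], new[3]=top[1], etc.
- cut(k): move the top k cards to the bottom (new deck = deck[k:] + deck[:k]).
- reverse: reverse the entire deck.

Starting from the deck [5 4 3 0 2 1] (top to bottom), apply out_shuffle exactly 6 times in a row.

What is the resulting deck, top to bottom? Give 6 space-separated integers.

After op 1 (out_shuffle): [5 0 4 2 3 1]
After op 2 (out_shuffle): [5 2 0 3 4 1]
After op 3 (out_shuffle): [5 3 2 4 0 1]
After op 4 (out_shuffle): [5 4 3 0 2 1]
After op 5 (out_shuffle): [5 0 4 2 3 1]
After op 6 (out_shuffle): [5 2 0 3 4 1]

Answer: 5 2 0 3 4 1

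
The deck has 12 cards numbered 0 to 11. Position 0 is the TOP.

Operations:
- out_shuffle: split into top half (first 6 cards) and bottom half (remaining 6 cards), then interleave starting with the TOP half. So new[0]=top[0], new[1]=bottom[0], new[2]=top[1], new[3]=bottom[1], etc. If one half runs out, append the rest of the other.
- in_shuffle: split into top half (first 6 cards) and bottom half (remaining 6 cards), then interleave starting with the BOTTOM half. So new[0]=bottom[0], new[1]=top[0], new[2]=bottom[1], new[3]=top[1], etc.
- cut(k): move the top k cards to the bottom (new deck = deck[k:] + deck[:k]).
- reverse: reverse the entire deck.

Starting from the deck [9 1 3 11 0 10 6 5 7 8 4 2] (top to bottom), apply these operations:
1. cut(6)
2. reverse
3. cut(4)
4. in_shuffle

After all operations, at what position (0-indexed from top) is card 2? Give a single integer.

Answer: 5

Derivation:
After op 1 (cut(6)): [6 5 7 8 4 2 9 1 3 11 0 10]
After op 2 (reverse): [10 0 11 3 1 9 2 4 8 7 5 6]
After op 3 (cut(4)): [1 9 2 4 8 7 5 6 10 0 11 3]
After op 4 (in_shuffle): [5 1 6 9 10 2 0 4 11 8 3 7]
Card 2 is at position 5.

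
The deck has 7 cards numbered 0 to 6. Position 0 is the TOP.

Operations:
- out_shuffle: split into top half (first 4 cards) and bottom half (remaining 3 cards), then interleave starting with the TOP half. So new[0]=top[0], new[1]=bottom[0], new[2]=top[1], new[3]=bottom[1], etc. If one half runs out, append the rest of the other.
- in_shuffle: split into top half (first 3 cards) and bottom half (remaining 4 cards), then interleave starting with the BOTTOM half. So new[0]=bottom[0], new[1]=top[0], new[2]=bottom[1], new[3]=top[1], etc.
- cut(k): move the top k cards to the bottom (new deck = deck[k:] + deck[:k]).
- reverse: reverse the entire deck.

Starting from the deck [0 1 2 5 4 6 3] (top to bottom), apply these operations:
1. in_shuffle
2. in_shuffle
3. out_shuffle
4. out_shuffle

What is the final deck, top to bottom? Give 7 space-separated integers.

After op 1 (in_shuffle): [5 0 4 1 6 2 3]
After op 2 (in_shuffle): [1 5 6 0 2 4 3]
After op 3 (out_shuffle): [1 2 5 4 6 3 0]
After op 4 (out_shuffle): [1 6 2 3 5 0 4]

Answer: 1 6 2 3 5 0 4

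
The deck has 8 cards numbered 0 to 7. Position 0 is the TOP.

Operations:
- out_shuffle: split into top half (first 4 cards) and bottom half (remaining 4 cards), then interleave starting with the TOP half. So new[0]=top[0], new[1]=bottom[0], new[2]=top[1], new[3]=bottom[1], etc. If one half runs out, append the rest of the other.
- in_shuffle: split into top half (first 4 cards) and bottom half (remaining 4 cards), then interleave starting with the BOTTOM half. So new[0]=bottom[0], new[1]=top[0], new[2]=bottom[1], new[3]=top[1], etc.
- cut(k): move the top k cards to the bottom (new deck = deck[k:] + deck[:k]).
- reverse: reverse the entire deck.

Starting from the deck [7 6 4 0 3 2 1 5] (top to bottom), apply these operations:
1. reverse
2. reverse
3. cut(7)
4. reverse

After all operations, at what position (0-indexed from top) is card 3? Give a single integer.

After op 1 (reverse): [5 1 2 3 0 4 6 7]
After op 2 (reverse): [7 6 4 0 3 2 1 5]
After op 3 (cut(7)): [5 7 6 4 0 3 2 1]
After op 4 (reverse): [1 2 3 0 4 6 7 5]
Card 3 is at position 2.

Answer: 2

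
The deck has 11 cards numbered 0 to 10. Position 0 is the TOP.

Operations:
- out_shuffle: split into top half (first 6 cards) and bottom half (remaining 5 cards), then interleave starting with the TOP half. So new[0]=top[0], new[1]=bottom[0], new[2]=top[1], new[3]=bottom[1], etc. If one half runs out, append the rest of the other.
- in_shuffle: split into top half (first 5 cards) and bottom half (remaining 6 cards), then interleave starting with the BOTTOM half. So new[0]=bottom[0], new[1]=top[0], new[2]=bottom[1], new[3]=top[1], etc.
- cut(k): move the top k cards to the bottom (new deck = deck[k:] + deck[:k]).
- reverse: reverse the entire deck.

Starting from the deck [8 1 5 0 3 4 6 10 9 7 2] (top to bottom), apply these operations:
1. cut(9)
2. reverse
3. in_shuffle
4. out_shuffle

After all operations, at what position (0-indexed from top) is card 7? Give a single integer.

Answer: 9

Derivation:
After op 1 (cut(9)): [7 2 8 1 5 0 3 4 6 10 9]
After op 2 (reverse): [9 10 6 4 3 0 5 1 8 2 7]
After op 3 (in_shuffle): [0 9 5 10 1 6 8 4 2 3 7]
After op 4 (out_shuffle): [0 8 9 4 5 2 10 3 1 7 6]
Card 7 is at position 9.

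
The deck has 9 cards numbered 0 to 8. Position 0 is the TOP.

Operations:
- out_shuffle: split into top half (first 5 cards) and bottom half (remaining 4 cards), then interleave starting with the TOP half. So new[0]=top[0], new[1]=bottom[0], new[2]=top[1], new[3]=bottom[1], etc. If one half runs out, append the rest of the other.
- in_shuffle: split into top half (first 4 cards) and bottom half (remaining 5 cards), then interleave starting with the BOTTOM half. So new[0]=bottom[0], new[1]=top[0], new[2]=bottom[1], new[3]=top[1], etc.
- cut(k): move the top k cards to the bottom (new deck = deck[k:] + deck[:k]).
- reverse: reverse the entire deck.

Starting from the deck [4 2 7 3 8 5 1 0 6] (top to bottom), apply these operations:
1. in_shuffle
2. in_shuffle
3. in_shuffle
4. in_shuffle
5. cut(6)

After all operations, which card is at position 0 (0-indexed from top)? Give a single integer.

Answer: 4

Derivation:
After op 1 (in_shuffle): [8 4 5 2 1 7 0 3 6]
After op 2 (in_shuffle): [1 8 7 4 0 5 3 2 6]
After op 3 (in_shuffle): [0 1 5 8 3 7 2 4 6]
After op 4 (in_shuffle): [3 0 7 1 2 5 4 8 6]
After op 5 (cut(6)): [4 8 6 3 0 7 1 2 5]
Position 0: card 4.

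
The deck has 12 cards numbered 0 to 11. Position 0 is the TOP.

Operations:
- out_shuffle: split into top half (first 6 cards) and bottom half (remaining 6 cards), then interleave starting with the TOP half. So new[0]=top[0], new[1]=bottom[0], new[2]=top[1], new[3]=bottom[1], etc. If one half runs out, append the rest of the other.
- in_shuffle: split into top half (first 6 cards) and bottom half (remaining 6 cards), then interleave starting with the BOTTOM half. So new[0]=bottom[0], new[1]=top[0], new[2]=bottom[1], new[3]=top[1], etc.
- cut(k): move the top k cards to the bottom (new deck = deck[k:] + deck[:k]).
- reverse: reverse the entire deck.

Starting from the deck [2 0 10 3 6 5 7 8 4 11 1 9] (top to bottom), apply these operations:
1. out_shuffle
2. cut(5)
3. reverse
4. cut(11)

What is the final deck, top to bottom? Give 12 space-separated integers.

After op 1 (out_shuffle): [2 7 0 8 10 4 3 11 6 1 5 9]
After op 2 (cut(5)): [4 3 11 6 1 5 9 2 7 0 8 10]
After op 3 (reverse): [10 8 0 7 2 9 5 1 6 11 3 4]
After op 4 (cut(11)): [4 10 8 0 7 2 9 5 1 6 11 3]

Answer: 4 10 8 0 7 2 9 5 1 6 11 3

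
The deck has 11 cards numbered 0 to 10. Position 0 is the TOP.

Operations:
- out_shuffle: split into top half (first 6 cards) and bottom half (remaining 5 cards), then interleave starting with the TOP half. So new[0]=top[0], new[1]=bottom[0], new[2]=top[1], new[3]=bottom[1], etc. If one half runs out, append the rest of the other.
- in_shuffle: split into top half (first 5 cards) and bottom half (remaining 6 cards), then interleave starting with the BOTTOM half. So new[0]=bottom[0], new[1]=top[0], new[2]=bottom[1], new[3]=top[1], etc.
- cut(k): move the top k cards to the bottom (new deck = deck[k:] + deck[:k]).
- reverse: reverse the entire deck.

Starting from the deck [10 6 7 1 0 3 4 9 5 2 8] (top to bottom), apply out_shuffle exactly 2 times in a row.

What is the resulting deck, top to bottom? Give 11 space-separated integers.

After op 1 (out_shuffle): [10 4 6 9 7 5 1 2 0 8 3]
After op 2 (out_shuffle): [10 1 4 2 6 0 9 8 7 3 5]

Answer: 10 1 4 2 6 0 9 8 7 3 5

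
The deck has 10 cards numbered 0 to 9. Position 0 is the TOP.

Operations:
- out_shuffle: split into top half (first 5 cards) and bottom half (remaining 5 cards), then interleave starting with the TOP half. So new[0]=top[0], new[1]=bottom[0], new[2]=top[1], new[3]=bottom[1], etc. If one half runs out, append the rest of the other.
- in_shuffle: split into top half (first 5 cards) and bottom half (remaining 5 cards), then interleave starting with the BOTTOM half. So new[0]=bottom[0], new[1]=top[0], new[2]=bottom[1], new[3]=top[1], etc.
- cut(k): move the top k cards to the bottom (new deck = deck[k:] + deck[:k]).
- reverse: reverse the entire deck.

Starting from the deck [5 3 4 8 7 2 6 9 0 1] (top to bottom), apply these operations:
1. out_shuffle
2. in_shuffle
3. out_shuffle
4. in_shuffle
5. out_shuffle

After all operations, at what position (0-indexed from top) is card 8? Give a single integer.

After op 1 (out_shuffle): [5 2 3 6 4 9 8 0 7 1]
After op 2 (in_shuffle): [9 5 8 2 0 3 7 6 1 4]
After op 3 (out_shuffle): [9 3 5 7 8 6 2 1 0 4]
After op 4 (in_shuffle): [6 9 2 3 1 5 0 7 4 8]
After op 5 (out_shuffle): [6 5 9 0 2 7 3 4 1 8]
Card 8 is at position 9.

Answer: 9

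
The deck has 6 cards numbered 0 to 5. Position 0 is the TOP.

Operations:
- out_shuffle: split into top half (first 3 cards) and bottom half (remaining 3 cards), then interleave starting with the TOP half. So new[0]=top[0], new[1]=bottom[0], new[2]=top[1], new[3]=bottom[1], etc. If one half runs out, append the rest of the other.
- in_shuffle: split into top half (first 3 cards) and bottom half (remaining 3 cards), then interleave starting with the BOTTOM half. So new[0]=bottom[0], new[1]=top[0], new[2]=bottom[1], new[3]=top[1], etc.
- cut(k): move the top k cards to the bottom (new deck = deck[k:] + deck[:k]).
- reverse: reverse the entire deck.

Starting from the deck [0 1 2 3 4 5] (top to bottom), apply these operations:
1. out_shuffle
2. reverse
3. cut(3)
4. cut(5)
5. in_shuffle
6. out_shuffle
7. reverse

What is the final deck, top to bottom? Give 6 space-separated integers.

Answer: 3 5 2 4 1 0

Derivation:
After op 1 (out_shuffle): [0 3 1 4 2 5]
After op 2 (reverse): [5 2 4 1 3 0]
After op 3 (cut(3)): [1 3 0 5 2 4]
After op 4 (cut(5)): [4 1 3 0 5 2]
After op 5 (in_shuffle): [0 4 5 1 2 3]
After op 6 (out_shuffle): [0 1 4 2 5 3]
After op 7 (reverse): [3 5 2 4 1 0]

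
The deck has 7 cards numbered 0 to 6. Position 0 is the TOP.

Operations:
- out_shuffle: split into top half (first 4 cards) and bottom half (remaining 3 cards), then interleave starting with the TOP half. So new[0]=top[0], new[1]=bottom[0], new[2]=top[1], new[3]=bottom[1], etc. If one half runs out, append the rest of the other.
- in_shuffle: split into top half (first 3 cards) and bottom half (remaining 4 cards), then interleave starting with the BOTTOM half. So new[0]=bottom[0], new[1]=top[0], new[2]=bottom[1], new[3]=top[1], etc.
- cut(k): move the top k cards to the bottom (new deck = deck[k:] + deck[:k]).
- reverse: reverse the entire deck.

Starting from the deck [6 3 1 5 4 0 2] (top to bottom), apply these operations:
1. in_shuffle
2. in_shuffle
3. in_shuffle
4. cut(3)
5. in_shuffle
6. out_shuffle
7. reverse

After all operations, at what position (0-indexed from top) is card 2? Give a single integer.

After op 1 (in_shuffle): [5 6 4 3 0 1 2]
After op 2 (in_shuffle): [3 5 0 6 1 4 2]
After op 3 (in_shuffle): [6 3 1 5 4 0 2]
After op 4 (cut(3)): [5 4 0 2 6 3 1]
After op 5 (in_shuffle): [2 5 6 4 3 0 1]
After op 6 (out_shuffle): [2 3 5 0 6 1 4]
After op 7 (reverse): [4 1 6 0 5 3 2]
Card 2 is at position 6.

Answer: 6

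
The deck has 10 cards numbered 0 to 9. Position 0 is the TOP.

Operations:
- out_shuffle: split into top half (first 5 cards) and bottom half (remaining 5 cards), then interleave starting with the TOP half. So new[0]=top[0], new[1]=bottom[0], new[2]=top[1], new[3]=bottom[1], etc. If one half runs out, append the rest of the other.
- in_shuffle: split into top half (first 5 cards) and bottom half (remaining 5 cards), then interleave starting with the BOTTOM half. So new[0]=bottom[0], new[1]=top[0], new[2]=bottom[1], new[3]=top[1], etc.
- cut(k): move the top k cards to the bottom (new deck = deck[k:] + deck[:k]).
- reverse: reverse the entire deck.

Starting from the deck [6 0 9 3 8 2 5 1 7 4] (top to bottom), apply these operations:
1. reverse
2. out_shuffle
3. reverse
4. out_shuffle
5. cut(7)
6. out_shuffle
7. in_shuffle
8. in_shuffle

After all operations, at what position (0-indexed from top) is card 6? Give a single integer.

Answer: 5

Derivation:
After op 1 (reverse): [4 7 1 5 2 8 3 9 0 6]
After op 2 (out_shuffle): [4 8 7 3 1 9 5 0 2 6]
After op 3 (reverse): [6 2 0 5 9 1 3 7 8 4]
After op 4 (out_shuffle): [6 1 2 3 0 7 5 8 9 4]
After op 5 (cut(7)): [8 9 4 6 1 2 3 0 7 5]
After op 6 (out_shuffle): [8 2 9 3 4 0 6 7 1 5]
After op 7 (in_shuffle): [0 8 6 2 7 9 1 3 5 4]
After op 8 (in_shuffle): [9 0 1 8 3 6 5 2 4 7]
Card 6 is at position 5.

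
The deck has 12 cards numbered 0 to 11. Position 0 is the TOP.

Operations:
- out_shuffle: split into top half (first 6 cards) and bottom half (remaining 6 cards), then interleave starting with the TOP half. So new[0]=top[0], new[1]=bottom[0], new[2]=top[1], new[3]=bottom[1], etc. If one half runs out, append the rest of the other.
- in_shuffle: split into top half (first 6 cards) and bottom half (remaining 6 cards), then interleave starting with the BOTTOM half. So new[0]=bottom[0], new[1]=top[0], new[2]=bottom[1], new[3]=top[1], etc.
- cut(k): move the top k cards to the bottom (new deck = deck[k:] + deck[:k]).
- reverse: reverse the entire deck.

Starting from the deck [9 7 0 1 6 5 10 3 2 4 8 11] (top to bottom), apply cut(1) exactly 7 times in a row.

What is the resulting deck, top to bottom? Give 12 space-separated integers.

After op 1 (cut(1)): [7 0 1 6 5 10 3 2 4 8 11 9]
After op 2 (cut(1)): [0 1 6 5 10 3 2 4 8 11 9 7]
After op 3 (cut(1)): [1 6 5 10 3 2 4 8 11 9 7 0]
After op 4 (cut(1)): [6 5 10 3 2 4 8 11 9 7 0 1]
After op 5 (cut(1)): [5 10 3 2 4 8 11 9 7 0 1 6]
After op 6 (cut(1)): [10 3 2 4 8 11 9 7 0 1 6 5]
After op 7 (cut(1)): [3 2 4 8 11 9 7 0 1 6 5 10]

Answer: 3 2 4 8 11 9 7 0 1 6 5 10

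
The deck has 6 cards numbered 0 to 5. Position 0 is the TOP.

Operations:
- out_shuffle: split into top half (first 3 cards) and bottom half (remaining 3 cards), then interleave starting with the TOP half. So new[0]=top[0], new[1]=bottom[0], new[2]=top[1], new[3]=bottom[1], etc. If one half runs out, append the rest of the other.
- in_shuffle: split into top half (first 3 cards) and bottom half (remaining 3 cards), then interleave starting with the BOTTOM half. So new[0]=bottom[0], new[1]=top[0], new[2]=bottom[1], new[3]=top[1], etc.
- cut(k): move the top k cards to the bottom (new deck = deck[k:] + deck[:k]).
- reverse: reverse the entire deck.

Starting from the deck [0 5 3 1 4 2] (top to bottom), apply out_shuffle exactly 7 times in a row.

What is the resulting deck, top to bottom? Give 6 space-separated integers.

Answer: 0 3 4 5 1 2

Derivation:
After op 1 (out_shuffle): [0 1 5 4 3 2]
After op 2 (out_shuffle): [0 4 1 3 5 2]
After op 3 (out_shuffle): [0 3 4 5 1 2]
After op 4 (out_shuffle): [0 5 3 1 4 2]
After op 5 (out_shuffle): [0 1 5 4 3 2]
After op 6 (out_shuffle): [0 4 1 3 5 2]
After op 7 (out_shuffle): [0 3 4 5 1 2]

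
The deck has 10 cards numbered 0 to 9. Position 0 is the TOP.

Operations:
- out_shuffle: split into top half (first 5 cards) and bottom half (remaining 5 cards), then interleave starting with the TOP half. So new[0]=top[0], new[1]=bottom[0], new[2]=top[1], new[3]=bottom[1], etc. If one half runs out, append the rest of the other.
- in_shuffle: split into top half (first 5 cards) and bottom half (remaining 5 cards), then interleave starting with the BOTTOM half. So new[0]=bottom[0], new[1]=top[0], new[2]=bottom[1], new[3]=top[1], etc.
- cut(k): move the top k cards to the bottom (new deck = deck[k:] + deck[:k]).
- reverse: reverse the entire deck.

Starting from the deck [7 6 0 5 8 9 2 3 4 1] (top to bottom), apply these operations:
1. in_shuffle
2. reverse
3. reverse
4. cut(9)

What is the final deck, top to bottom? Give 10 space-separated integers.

Answer: 8 9 7 2 6 3 0 4 5 1

Derivation:
After op 1 (in_shuffle): [9 7 2 6 3 0 4 5 1 8]
After op 2 (reverse): [8 1 5 4 0 3 6 2 7 9]
After op 3 (reverse): [9 7 2 6 3 0 4 5 1 8]
After op 4 (cut(9)): [8 9 7 2 6 3 0 4 5 1]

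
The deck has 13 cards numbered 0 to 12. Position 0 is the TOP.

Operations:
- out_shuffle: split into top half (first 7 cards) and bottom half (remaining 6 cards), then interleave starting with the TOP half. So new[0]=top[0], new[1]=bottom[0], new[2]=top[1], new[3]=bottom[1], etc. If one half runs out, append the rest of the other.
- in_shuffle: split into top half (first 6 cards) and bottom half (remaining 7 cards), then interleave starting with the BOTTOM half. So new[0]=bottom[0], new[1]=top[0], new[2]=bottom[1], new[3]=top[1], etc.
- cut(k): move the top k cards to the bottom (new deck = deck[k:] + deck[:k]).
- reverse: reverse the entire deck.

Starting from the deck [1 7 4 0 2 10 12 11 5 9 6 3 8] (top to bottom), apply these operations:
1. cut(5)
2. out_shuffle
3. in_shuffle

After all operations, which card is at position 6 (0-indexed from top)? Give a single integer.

Answer: 0

Derivation:
After op 1 (cut(5)): [10 12 11 5 9 6 3 8 1 7 4 0 2]
After op 2 (out_shuffle): [10 8 12 1 11 7 5 4 9 0 6 2 3]
After op 3 (in_shuffle): [5 10 4 8 9 12 0 1 6 11 2 7 3]
Position 6: card 0.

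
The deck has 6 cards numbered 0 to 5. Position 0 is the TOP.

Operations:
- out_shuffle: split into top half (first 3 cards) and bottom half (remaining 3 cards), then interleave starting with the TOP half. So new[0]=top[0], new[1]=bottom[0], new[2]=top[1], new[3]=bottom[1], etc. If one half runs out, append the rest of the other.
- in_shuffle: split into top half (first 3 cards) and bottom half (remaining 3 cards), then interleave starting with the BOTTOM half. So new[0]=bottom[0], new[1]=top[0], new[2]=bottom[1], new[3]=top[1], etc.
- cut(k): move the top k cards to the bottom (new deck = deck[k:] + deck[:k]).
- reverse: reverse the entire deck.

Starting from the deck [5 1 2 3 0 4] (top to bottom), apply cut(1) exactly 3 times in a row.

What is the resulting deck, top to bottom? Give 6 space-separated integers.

After op 1 (cut(1)): [1 2 3 0 4 5]
After op 2 (cut(1)): [2 3 0 4 5 1]
After op 3 (cut(1)): [3 0 4 5 1 2]

Answer: 3 0 4 5 1 2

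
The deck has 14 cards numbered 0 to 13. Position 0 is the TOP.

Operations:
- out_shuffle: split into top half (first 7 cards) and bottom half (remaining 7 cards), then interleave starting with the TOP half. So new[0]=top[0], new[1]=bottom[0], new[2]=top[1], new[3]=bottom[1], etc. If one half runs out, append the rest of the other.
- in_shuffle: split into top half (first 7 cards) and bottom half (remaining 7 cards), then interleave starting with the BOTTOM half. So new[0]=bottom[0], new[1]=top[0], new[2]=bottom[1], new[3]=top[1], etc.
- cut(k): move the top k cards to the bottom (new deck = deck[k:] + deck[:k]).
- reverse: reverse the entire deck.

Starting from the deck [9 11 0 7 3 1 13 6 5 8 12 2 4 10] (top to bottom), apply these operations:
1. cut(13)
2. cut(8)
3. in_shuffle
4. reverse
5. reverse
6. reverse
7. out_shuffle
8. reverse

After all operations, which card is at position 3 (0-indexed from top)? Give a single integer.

Answer: 3

Derivation:
After op 1 (cut(13)): [10 9 11 0 7 3 1 13 6 5 8 12 2 4]
After op 2 (cut(8)): [6 5 8 12 2 4 10 9 11 0 7 3 1 13]
After op 3 (in_shuffle): [9 6 11 5 0 8 7 12 3 2 1 4 13 10]
After op 4 (reverse): [10 13 4 1 2 3 12 7 8 0 5 11 6 9]
After op 5 (reverse): [9 6 11 5 0 8 7 12 3 2 1 4 13 10]
After op 6 (reverse): [10 13 4 1 2 3 12 7 8 0 5 11 6 9]
After op 7 (out_shuffle): [10 7 13 8 4 0 1 5 2 11 3 6 12 9]
After op 8 (reverse): [9 12 6 3 11 2 5 1 0 4 8 13 7 10]
Position 3: card 3.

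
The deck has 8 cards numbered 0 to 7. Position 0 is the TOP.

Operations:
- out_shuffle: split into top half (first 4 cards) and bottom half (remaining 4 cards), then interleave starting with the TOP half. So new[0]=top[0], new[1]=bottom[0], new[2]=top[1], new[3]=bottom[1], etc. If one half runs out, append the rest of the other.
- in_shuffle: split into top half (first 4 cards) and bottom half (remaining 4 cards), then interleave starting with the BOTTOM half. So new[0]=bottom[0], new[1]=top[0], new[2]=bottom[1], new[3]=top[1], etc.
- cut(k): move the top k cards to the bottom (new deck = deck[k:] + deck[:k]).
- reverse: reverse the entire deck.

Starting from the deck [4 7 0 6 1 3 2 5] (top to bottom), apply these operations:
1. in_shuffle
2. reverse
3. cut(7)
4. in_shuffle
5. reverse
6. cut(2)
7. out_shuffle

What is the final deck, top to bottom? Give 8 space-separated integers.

Answer: 5 1 3 2 6 0 7 4

Derivation:
After op 1 (in_shuffle): [1 4 3 7 2 0 5 6]
After op 2 (reverse): [6 5 0 2 7 3 4 1]
After op 3 (cut(7)): [1 6 5 0 2 7 3 4]
After op 4 (in_shuffle): [2 1 7 6 3 5 4 0]
After op 5 (reverse): [0 4 5 3 6 7 1 2]
After op 6 (cut(2)): [5 3 6 7 1 2 0 4]
After op 7 (out_shuffle): [5 1 3 2 6 0 7 4]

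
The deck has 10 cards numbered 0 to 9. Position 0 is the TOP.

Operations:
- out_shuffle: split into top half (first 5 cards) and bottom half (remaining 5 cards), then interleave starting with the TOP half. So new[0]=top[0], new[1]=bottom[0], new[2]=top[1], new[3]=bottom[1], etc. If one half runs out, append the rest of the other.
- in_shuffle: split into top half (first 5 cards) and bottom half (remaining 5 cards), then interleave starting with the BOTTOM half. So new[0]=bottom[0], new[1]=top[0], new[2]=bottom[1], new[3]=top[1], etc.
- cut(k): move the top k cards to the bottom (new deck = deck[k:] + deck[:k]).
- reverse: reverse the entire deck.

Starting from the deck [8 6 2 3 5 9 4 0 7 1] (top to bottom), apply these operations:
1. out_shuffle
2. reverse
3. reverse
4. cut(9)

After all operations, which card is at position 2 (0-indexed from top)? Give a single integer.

Answer: 9

Derivation:
After op 1 (out_shuffle): [8 9 6 4 2 0 3 7 5 1]
After op 2 (reverse): [1 5 7 3 0 2 4 6 9 8]
After op 3 (reverse): [8 9 6 4 2 0 3 7 5 1]
After op 4 (cut(9)): [1 8 9 6 4 2 0 3 7 5]
Position 2: card 9.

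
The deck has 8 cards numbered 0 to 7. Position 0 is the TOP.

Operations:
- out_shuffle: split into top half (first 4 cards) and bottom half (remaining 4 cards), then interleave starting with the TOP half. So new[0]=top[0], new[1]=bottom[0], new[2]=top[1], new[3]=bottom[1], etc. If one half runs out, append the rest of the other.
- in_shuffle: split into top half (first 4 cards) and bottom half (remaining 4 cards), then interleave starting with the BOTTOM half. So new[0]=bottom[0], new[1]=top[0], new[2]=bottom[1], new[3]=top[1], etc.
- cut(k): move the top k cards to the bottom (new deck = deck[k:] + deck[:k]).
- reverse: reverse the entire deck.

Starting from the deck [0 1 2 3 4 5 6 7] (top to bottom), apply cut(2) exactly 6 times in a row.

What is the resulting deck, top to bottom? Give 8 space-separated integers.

Answer: 4 5 6 7 0 1 2 3

Derivation:
After op 1 (cut(2)): [2 3 4 5 6 7 0 1]
After op 2 (cut(2)): [4 5 6 7 0 1 2 3]
After op 3 (cut(2)): [6 7 0 1 2 3 4 5]
After op 4 (cut(2)): [0 1 2 3 4 5 6 7]
After op 5 (cut(2)): [2 3 4 5 6 7 0 1]
After op 6 (cut(2)): [4 5 6 7 0 1 2 3]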